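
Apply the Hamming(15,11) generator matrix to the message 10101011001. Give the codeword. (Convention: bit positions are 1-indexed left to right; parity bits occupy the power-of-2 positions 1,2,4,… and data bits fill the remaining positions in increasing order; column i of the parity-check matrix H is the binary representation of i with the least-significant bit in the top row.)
Codeword c = d · G (mod 2), d = 10101011001:
  c[0] = d·G[:,0] = (10101011001)·(11011010101) mod 2 = 1+0+0+0+1+0+1+0+0+0+1 mod 2 = 0
  c[1] = d·G[:,1] = (10101011001)·(10110110011) mod 2 = 1+0+1+0+0+0+1+0+0+0+1 mod 2 = 0
  c[2] = d·G[:,2] = (10101011001)·(10000000000) mod 2 = 1+0+0+0+0+0+0+0+0+0+0 mod 2 = 1
  c[3] = d·G[:,3] = (10101011001)·(01110001111) mod 2 = 0+0+1+0+0+0+0+1+0+0+1 mod 2 = 1
  c[4] = d·G[:,4] = (10101011001)·(01000000000) mod 2 = 0+0+0+0+0+0+0+0+0+0+0 mod 2 = 0
  c[5] = d·G[:,5] = (10101011001)·(00100000000) mod 2 = 0+0+1+0+0+0+0+0+0+0+0 mod 2 = 1
  c[6] = d·G[:,6] = (10101011001)·(00010000000) mod 2 = 0+0+0+0+0+0+0+0+0+0+0 mod 2 = 0
  c[7] = d·G[:,7] = (10101011001)·(00001111111) mod 2 = 0+0+0+0+1+0+1+1+0+0+1 mod 2 = 0
  c[8] = d·G[:,8] = (10101011001)·(00001000000) mod 2 = 0+0+0+0+1+0+0+0+0+0+0 mod 2 = 1
  c[9] = d·G[:,9] = (10101011001)·(00000100000) mod 2 = 0+0+0+0+0+0+0+0+0+0+0 mod 2 = 0
  c[10] = d·G[:,10] = (10101011001)·(00000010000) mod 2 = 0+0+0+0+0+0+1+0+0+0+0 mod 2 = 1
  c[11] = d·G[:,11] = (10101011001)·(00000001000) mod 2 = 0+0+0+0+0+0+0+1+0+0+0 mod 2 = 1
  c[12] = d·G[:,12] = (10101011001)·(00000000100) mod 2 = 0+0+0+0+0+0+0+0+0+0+0 mod 2 = 0
  c[13] = d·G[:,13] = (10101011001)·(00000000010) mod 2 = 0+0+0+0+0+0+0+0+0+0+0 mod 2 = 0
  c[14] = d·G[:,14] = (10101011001)·(00000000001) mod 2 = 0+0+0+0+0+0+0+0+0+0+1 mod 2 = 1
Codeword = 001101001011001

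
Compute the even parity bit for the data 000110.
Sum of data bits: 0+0+0+1+1+0 = 2.
2 mod 2 = 0, so parity bit = 0.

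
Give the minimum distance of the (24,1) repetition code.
d_min = 24 (the only two codewords are 0…0 and 1…1, differing in all 24 positions).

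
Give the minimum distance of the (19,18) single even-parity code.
d_min = 2 (flipping one data bit also flips the parity bit, so the two closest codewords differ in exactly 2 positions).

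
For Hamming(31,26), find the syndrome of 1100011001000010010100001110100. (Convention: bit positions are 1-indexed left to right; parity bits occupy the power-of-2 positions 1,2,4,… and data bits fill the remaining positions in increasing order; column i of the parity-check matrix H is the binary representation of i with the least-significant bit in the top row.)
Syndrome s = H · r^T (mod 2), r = 1100011001000010010100001110100:
  s[0] = (1010101010101010101010101010101)·(1100011001000010010100001110100) mod 2 = 1+0+0+0+0+0+1+0+0+0+0+0+0+0+1+0+0+0+0+0+0+0+0+0+1+0+1+0+1+0+0 mod 2 = 0
  s[1] = (0110011001100110011001100110011)·(1100011001000010010100001110100) mod 2 = 0+1+0+0+0+1+1+0+0+1+0+0+0+0+1+0+0+1+0+0+0+0+0+0+0+1+1+0+0+0+0 mod 2 = 0
  s[2] = (0001111000011110000111100001111)·(1100011001000010010100001110100) mod 2 = 0+0+0+0+0+1+1+0+0+0+0+0+0+0+1+0+0+0+0+1+0+0+0+0+0+0+0+0+1+0+0 mod 2 = 1
  s[3] = (0000000111111110000000011111111)·(1100011001000010010100001110100) mod 2 = 0+0+0+0+0+0+0+0+0+1+0+0+0+0+1+0+0+0+0+0+0+0+0+0+1+1+1+0+1+0+0 mod 2 = 0
  s[4] = (0000000000000001111111111111111)·(1100011001000010010100001110100) mod 2 = 0+0+0+0+0+0+0+0+0+0+0+0+0+0+0+0+0+1+0+1+0+0+0+0+1+1+1+0+1+0+0 mod 2 = 0
Syndrome = 00100
Non-zero syndrome: error at position 4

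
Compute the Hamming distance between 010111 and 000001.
XOR = 010110, count of 1s = 3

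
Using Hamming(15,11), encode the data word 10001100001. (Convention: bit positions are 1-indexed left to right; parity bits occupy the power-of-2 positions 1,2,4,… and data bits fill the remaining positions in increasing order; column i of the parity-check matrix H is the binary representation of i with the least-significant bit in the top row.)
Codeword c = d · G (mod 2), d = 10001100001:
  c[0] = d·G[:,0] = (10001100001)·(11011010101) mod 2 = 1+0+0+0+1+0+0+0+0+0+1 mod 2 = 1
  c[1] = d·G[:,1] = (10001100001)·(10110110011) mod 2 = 1+0+0+0+0+1+0+0+0+0+1 mod 2 = 1
  c[2] = d·G[:,2] = (10001100001)·(10000000000) mod 2 = 1+0+0+0+0+0+0+0+0+0+0 mod 2 = 1
  c[3] = d·G[:,3] = (10001100001)·(01110001111) mod 2 = 0+0+0+0+0+0+0+0+0+0+1 mod 2 = 1
  c[4] = d·G[:,4] = (10001100001)·(01000000000) mod 2 = 0+0+0+0+0+0+0+0+0+0+0 mod 2 = 0
  c[5] = d·G[:,5] = (10001100001)·(00100000000) mod 2 = 0+0+0+0+0+0+0+0+0+0+0 mod 2 = 0
  c[6] = d·G[:,6] = (10001100001)·(00010000000) mod 2 = 0+0+0+0+0+0+0+0+0+0+0 mod 2 = 0
  c[7] = d·G[:,7] = (10001100001)·(00001111111) mod 2 = 0+0+0+0+1+1+0+0+0+0+1 mod 2 = 1
  c[8] = d·G[:,8] = (10001100001)·(00001000000) mod 2 = 0+0+0+0+1+0+0+0+0+0+0 mod 2 = 1
  c[9] = d·G[:,9] = (10001100001)·(00000100000) mod 2 = 0+0+0+0+0+1+0+0+0+0+0 mod 2 = 1
  c[10] = d·G[:,10] = (10001100001)·(00000010000) mod 2 = 0+0+0+0+0+0+0+0+0+0+0 mod 2 = 0
  c[11] = d·G[:,11] = (10001100001)·(00000001000) mod 2 = 0+0+0+0+0+0+0+0+0+0+0 mod 2 = 0
  c[12] = d·G[:,12] = (10001100001)·(00000000100) mod 2 = 0+0+0+0+0+0+0+0+0+0+0 mod 2 = 0
  c[13] = d·G[:,13] = (10001100001)·(00000000010) mod 2 = 0+0+0+0+0+0+0+0+0+0+0 mod 2 = 0
  c[14] = d·G[:,14] = (10001100001)·(00000000001) mod 2 = 0+0+0+0+0+0+0+0+0+0+1 mod 2 = 1
Codeword = 111100011100001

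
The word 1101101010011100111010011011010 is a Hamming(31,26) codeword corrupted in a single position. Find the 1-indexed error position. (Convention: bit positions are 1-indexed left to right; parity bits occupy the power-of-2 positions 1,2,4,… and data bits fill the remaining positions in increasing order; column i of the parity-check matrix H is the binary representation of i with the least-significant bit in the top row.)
Syndrome s = H · r^T (mod 2), r = 1101101010011100111010011011010:
  s[0] = (1010101010101010101010101010101)·(1101101010011100111010011011010) mod 2 = 1+0+0+0+1+0+1+0+1+0+0+0+1+0+0+0+1+0+1+0+1+0+0+0+1+0+1+0+0+0+0 mod 2 = 0
  s[1] = (0110011001100110011001100110011)·(1101101010011100111010011011010) mod 2 = 0+1+0+0+0+0+1+0+0+0+0+0+0+1+0+0+0+1+1+0+0+0+0+0+0+0+1+0+0+1+0 mod 2 = 1
  s[2] = (0001111000011110000111100001111)·(1101101010011100111010011011010) mod 2 = 0+0+0+1+1+0+1+0+0+0+0+1+1+1+0+0+0+0+0+0+1+0+0+0+0+0+0+1+0+1+0 mod 2 = 1
  s[3] = (0000000111111110000000011111111)·(1101101010011100111010011011010) mod 2 = 0+0+0+0+0+0+0+0+1+0+0+1+1+1+0+0+0+0+0+0+0+0+0+1+1+0+1+1+0+1+0 mod 2 = 1
  s[4] = (0000000000000001111111111111111)·(1101101010011100111010011011010) mod 2 = 0+0+0+0+0+0+0+0+0+0+0+0+0+0+0+0+1+1+1+0+1+0+0+1+1+0+1+1+0+1+0 mod 2 = 1
Syndrome = 01111
Column i of H is the binary representation of i, so the syndrome is the binary index of the flipped bit.
Read s = 01111 with s[0] as LSB: 0·2^0 + 1·2^1 + 1·2^2 + 1·2^3 + 1·2^4 = 30.
Error is at bit position 30.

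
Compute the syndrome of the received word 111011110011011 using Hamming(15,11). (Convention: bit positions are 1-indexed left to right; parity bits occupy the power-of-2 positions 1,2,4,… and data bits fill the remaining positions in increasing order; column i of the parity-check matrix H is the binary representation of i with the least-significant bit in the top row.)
Syndrome s = H · r^T (mod 2), r = 111011110011011:
  s[0] = (101010101010101)·(111011110011011) mod 2 = 1+0+1+0+1+0+1+0+0+0+1+0+0+0+1 mod 2 = 0
  s[1] = (011001100110011)·(111011110011011) mod 2 = 0+1+1+0+0+1+1+0+0+0+1+0+0+1+1 mod 2 = 1
  s[2] = (000111100001111)·(111011110011011) mod 2 = 0+0+0+0+1+1+1+0+0+0+0+1+0+1+1 mod 2 = 0
  s[3] = (000000011111111)·(111011110011011) mod 2 = 0+0+0+0+0+0+0+1+0+0+1+1+0+1+1 mod 2 = 1
Syndrome = 0101
Non-zero syndrome: error at position 10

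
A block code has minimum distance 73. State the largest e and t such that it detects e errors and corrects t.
(a) Detection requires d_min ≥ e+1, so e ≤ d_min − 1 = 72.
(b) Correction requires d_min ≥ 2t+1, so t ≤ ⌊(d_min − 1)/2⌋ = ⌊72/2⌋ = 36.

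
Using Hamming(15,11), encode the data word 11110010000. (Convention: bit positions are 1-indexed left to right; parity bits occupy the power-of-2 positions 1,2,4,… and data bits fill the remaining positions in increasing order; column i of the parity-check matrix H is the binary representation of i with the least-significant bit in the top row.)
Codeword c = d · G (mod 2), d = 11110010000:
  c[0] = d·G[:,0] = (11110010000)·(11011010101) mod 2 = 1+1+0+1+0+0+1+0+0+0+0 mod 2 = 0
  c[1] = d·G[:,1] = (11110010000)·(10110110011) mod 2 = 1+0+1+1+0+0+1+0+0+0+0 mod 2 = 0
  c[2] = d·G[:,2] = (11110010000)·(10000000000) mod 2 = 1+0+0+0+0+0+0+0+0+0+0 mod 2 = 1
  c[3] = d·G[:,3] = (11110010000)·(01110001111) mod 2 = 0+1+1+1+0+0+0+0+0+0+0 mod 2 = 1
  c[4] = d·G[:,4] = (11110010000)·(01000000000) mod 2 = 0+1+0+0+0+0+0+0+0+0+0 mod 2 = 1
  c[5] = d·G[:,5] = (11110010000)·(00100000000) mod 2 = 0+0+1+0+0+0+0+0+0+0+0 mod 2 = 1
  c[6] = d·G[:,6] = (11110010000)·(00010000000) mod 2 = 0+0+0+1+0+0+0+0+0+0+0 mod 2 = 1
  c[7] = d·G[:,7] = (11110010000)·(00001111111) mod 2 = 0+0+0+0+0+0+1+0+0+0+0 mod 2 = 1
  c[8] = d·G[:,8] = (11110010000)·(00001000000) mod 2 = 0+0+0+0+0+0+0+0+0+0+0 mod 2 = 0
  c[9] = d·G[:,9] = (11110010000)·(00000100000) mod 2 = 0+0+0+0+0+0+0+0+0+0+0 mod 2 = 0
  c[10] = d·G[:,10] = (11110010000)·(00000010000) mod 2 = 0+0+0+0+0+0+1+0+0+0+0 mod 2 = 1
  c[11] = d·G[:,11] = (11110010000)·(00000001000) mod 2 = 0+0+0+0+0+0+0+0+0+0+0 mod 2 = 0
  c[12] = d·G[:,12] = (11110010000)·(00000000100) mod 2 = 0+0+0+0+0+0+0+0+0+0+0 mod 2 = 0
  c[13] = d·G[:,13] = (11110010000)·(00000000010) mod 2 = 0+0+0+0+0+0+0+0+0+0+0 mod 2 = 0
  c[14] = d·G[:,14] = (11110010000)·(00000000001) mod 2 = 0+0+0+0+0+0+0+0+0+0+0 mod 2 = 0
Codeword = 001111110010000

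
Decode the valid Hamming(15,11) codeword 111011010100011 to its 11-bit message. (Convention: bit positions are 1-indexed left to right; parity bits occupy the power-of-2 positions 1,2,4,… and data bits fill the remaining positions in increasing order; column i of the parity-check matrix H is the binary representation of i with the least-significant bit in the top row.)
Parity bits occupy power-of-2 positions; data bits are at positions {3,5,6,7,9,10,11,12,13,14,15} (1-indexed).
Extract: c[3]=1 c[5]=1 c[6]=1 c[7]=0 c[9]=0 c[10]=1 c[11]=0 c[12]=0 c[13]=0 c[14]=1 c[15]=1
Data = 11100100011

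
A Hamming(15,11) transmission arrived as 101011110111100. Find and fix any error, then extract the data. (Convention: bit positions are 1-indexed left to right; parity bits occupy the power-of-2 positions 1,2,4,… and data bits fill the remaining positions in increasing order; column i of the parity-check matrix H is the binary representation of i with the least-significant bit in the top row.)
Syndrome s = H · r^T (mod 2), r = 101011110111100:
  s[0] = (101010101010101)·(101011110111100) mod 2 = 1+0+1+0+1+0+1+0+0+0+1+0+1+0+0 mod 2 = 0
  s[1] = (011001100110011)·(101011110111100) mod 2 = 0+0+1+0+0+1+1+0+0+1+1+0+0+0+0 mod 2 = 1
  s[2] = (000111100001111)·(101011110111100) mod 2 = 0+0+0+0+1+1+1+0+0+0+0+1+1+0+0 mod 2 = 1
  s[3] = (000000011111111)·(101011110111100) mod 2 = 0+0+0+0+0+0+0+1+0+1+1+1+1+0+0 mod 2 = 1
Syndrome = 0111
Column 14 of H equals this syndrome → error at bit 14 (1-indexed).
Flip bit 14: 101011110111100 → 101011110111110
Extract data bits at positions {3,5,6,7,9,10,11,12,13,14,15}: 11110111110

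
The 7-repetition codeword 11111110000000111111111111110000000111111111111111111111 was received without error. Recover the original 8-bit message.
Split into 7-bit blocks: 1111111 0000000 1111111 1111111 0000000 1111111 1111111 1111111
Data = 10110111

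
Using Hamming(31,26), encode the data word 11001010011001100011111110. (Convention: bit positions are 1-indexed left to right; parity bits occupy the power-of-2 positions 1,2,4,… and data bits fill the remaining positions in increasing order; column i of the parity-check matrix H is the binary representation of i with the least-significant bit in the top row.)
Codeword c = d · G (mod 2), d = 11001010011001100011111110:
  c[0] = d·G[:,0] = (11001010011001100011111110)·(11011010101101010101010101) mod 2 = 1+1+0+0+1+0+1+0+0+0+1+0+0+1+0+0+0+0+0+1+0+1+0+1+0+0 mod 2 = 1
  c[1] = d·G[:,1] = (11001010011001100011111110)·(10110110011011001100110011) mod 2 = 1+0+0+0+0+0+1+0+0+1+1+0+0+1+0+0+0+0+0+0+1+1+0+0+1+0 mod 2 = 0
  c[2] = d·G[:,2] = (11001010011001100011111110)·(10000000000000000000000000) mod 2 = 1+0+0+0+0+0+0+0+0+0+0+0+0+0+0+0+0+0+0+0+0+0+0+0+0+0 mod 2 = 1
  c[3] = d·G[:,3] = (11001010011001100011111110)·(01110001111000111100001111) mod 2 = 0+1+0+0+0+0+0+0+0+1+1+0+0+0+1+0+0+0+0+0+0+0+1+1+1+0 mod 2 = 1
  c[4] = d·G[:,4] = (11001010011001100011111110)·(01000000000000000000000000) mod 2 = 0+1+0+0+0+0+0+0+0+0+0+0+0+0+0+0+0+0+0+0+0+0+0+0+0+0 mod 2 = 1
  c[5] = d·G[:,5] = (11001010011001100011111110)·(00100000000000000000000000) mod 2 = 0+0+0+0+0+0+0+0+0+0+0+0+0+0+0+0+0+0+0+0+0+0+0+0+0+0 mod 2 = 0
  c[6] = d·G[:,6] = (11001010011001100011111110)·(00010000000000000000000000) mod 2 = 0+0+0+0+0+0+0+0+0+0+0+0+0+0+0+0+0+0+0+0+0+0+0+0+0+0 mod 2 = 0
  c[7] = d·G[:,7] = (11001010011001100011111110)·(00001111111000000011111111) mod 2 = 0+0+0+0+1+0+1+0+0+1+1+0+0+0+0+0+0+0+1+1+1+1+1+1+1+0 mod 2 = 1
  c[8] = d·G[:,8] = (11001010011001100011111110)·(00001000000000000000000000) mod 2 = 0+0+0+0+1+0+0+0+0+0+0+0+0+0+0+0+0+0+0+0+0+0+0+0+0+0 mod 2 = 1
  c[9] = d·G[:,9] = (11001010011001100011111110)·(00000100000000000000000000) mod 2 = 0+0+0+0+0+0+0+0+0+0+0+0+0+0+0+0+0+0+0+0+0+0+0+0+0+0 mod 2 = 0
  c[10] = d·G[:,10] = (11001010011001100011111110)·(00000010000000000000000000) mod 2 = 0+0+0+0+0+0+1+0+0+0+0+0+0+0+0+0+0+0+0+0+0+0+0+0+0+0 mod 2 = 1
  c[11] = d·G[:,11] = (11001010011001100011111110)·(00000001000000000000000000) mod 2 = 0+0+0+0+0+0+0+0+0+0+0+0+0+0+0+0+0+0+0+0+0+0+0+0+0+0 mod 2 = 0
  c[12] = d·G[:,12] = (11001010011001100011111110)·(00000000100000000000000000) mod 2 = 0+0+0+0+0+0+0+0+0+0+0+0+0+0+0+0+0+0+0+0+0+0+0+0+0+0 mod 2 = 0
  c[13] = d·G[:,13] = (11001010011001100011111110)·(00000000010000000000000000) mod 2 = 0+0+0+0+0+0+0+0+0+1+0+0+0+0+0+0+0+0+0+0+0+0+0+0+0+0 mod 2 = 1
  c[14] = d·G[:,14] = (11001010011001100011111110)·(00000000001000000000000000) mod 2 = 0+0+0+0+0+0+0+0+0+0+1+0+0+0+0+0+0+0+0+0+0+0+0+0+0+0 mod 2 = 1
  c[15] = d·G[:,15] = (11001010011001100011111110)·(00000000000111111111111111) mod 2 = 0+0+0+0+0+0+0+0+0+0+0+0+0+1+1+0+0+0+1+1+1+1+1+1+1+0 mod 2 = 1
  c[16] = d·G[:,16] = (11001010011001100011111110)·(00000000000100000000000000) mod 2 = 0+0+0+0+0+0+0+0+0+0+0+0+0+0+0+0+0+0+0+0+0+0+0+0+0+0 mod 2 = 0
  c[17] = d·G[:,17] = (11001010011001100011111110)·(00000000000010000000000000) mod 2 = 0+0+0+0+0+0+0+0+0+0+0+0+0+0+0+0+0+0+0+0+0+0+0+0+0+0 mod 2 = 0
  c[18] = d·G[:,18] = (11001010011001100011111110)·(00000000000001000000000000) mod 2 = 0+0+0+0+0+0+0+0+0+0+0+0+0+1+0+0+0+0+0+0+0+0+0+0+0+0 mod 2 = 1
  c[19] = d·G[:,19] = (11001010011001100011111110)·(00000000000000100000000000) mod 2 = 0+0+0+0+0+0+0+0+0+0+0+0+0+0+1+0+0+0+0+0+0+0+0+0+0+0 mod 2 = 1
  c[20] = d·G[:,20] = (11001010011001100011111110)·(00000000000000010000000000) mod 2 = 0+0+0+0+0+0+0+0+0+0+0+0+0+0+0+0+0+0+0+0+0+0+0+0+0+0 mod 2 = 0
  c[21] = d·G[:,21] = (11001010011001100011111110)·(00000000000000001000000000) mod 2 = 0+0+0+0+0+0+0+0+0+0+0+0+0+0+0+0+0+0+0+0+0+0+0+0+0+0 mod 2 = 0
  c[22] = d·G[:,22] = (11001010011001100011111110)·(00000000000000000100000000) mod 2 = 0+0+0+0+0+0+0+0+0+0+0+0+0+0+0+0+0+0+0+0+0+0+0+0+0+0 mod 2 = 0
  c[23] = d·G[:,23] = (11001010011001100011111110)·(00000000000000000010000000) mod 2 = 0+0+0+0+0+0+0+0+0+0+0+0+0+0+0+0+0+0+1+0+0+0+0+0+0+0 mod 2 = 1
  c[24] = d·G[:,24] = (11001010011001100011111110)·(00000000000000000001000000) mod 2 = 0+0+0+0+0+0+0+0+0+0+0+0+0+0+0+0+0+0+0+1+0+0+0+0+0+0 mod 2 = 1
  c[25] = d·G[:,25] = (11001010011001100011111110)·(00000000000000000000100000) mod 2 = 0+0+0+0+0+0+0+0+0+0+0+0+0+0+0+0+0+0+0+0+1+0+0+0+0+0 mod 2 = 1
  c[26] = d·G[:,26] = (11001010011001100011111110)·(00000000000000000000010000) mod 2 = 0+0+0+0+0+0+0+0+0+0+0+0+0+0+0+0+0+0+0+0+0+1+0+0+0+0 mod 2 = 1
  c[27] = d·G[:,27] = (11001010011001100011111110)·(00000000000000000000001000) mod 2 = 0+0+0+0+0+0+0+0+0+0+0+0+0+0+0+0+0+0+0+0+0+0+1+0+0+0 mod 2 = 1
  c[28] = d·G[:,28] = (11001010011001100011111110)·(00000000000000000000000100) mod 2 = 0+0+0+0+0+0+0+0+0+0+0+0+0+0+0+0+0+0+0+0+0+0+0+1+0+0 mod 2 = 1
  c[29] = d·G[:,29] = (11001010011001100011111110)·(00000000000000000000000010) mod 2 = 0+0+0+0+0+0+0+0+0+0+0+0+0+0+0+0+0+0+0+0+0+0+0+0+1+0 mod 2 = 1
  c[30] = d·G[:,30] = (11001010011001100011111110)·(00000000000000000000000001) mod 2 = 0+0+0+0+0+0+0+0+0+0+0+0+0+0+0+0+0+0+0+0+0+0+0+0+0+0 mod 2 = 0
Codeword = 1011100110100111001100011111110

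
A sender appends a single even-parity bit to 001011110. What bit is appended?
Sum of data bits: 0+0+1+0+1+1+1+1+0 = 5.
5 mod 2 = 1, so parity bit = 1.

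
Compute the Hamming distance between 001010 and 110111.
XOR = 111101, count of 1s = 5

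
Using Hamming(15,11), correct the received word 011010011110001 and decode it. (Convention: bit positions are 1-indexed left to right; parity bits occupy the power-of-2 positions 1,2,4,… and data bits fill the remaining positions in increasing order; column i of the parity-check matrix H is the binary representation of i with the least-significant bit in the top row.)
Syndrome s = H · r^T (mod 2), r = 011010011110001:
  s[0] = (101010101010101)·(011010011110001) mod 2 = 0+0+1+0+1+0+0+0+1+0+1+0+0+0+1 mod 2 = 1
  s[1] = (011001100110011)·(011010011110001) mod 2 = 0+1+1+0+0+0+0+0+0+1+1+0+0+0+1 mod 2 = 1
  s[2] = (000111100001111)·(011010011110001) mod 2 = 0+0+0+0+1+0+0+0+0+0+0+0+0+0+1 mod 2 = 0
  s[3] = (000000011111111)·(011010011110001) mod 2 = 0+0+0+0+0+0+0+1+1+1+1+0+0+0+1 mod 2 = 1
Syndrome = 1101
Column 11 of H equals this syndrome → error at bit 11 (1-indexed).
Flip bit 11: 011010011110001 → 011010011100001
Extract data bits at positions {3,5,6,7,9,10,11,12,13,14,15}: 11001100001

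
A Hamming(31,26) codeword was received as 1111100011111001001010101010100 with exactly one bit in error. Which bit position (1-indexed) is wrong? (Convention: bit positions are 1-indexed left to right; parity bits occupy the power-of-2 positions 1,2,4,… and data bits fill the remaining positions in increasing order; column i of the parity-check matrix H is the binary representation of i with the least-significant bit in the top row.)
Syndrome s = H · r^T (mod 2), r = 1111100011111001001010101010100:
  s[0] = (1010101010101010101010101010101)·(1111100011111001001010101010100) mod 2 = 1+0+1+0+1+0+0+0+1+0+1+0+1+0+0+0+0+0+1+0+1+0+1+0+1+0+1+0+1+0+0 mod 2 = 0
  s[1] = (0110011001100110011001100110011)·(1111100011111001001010101010100) mod 2 = 0+1+1+0+0+0+0+0+0+1+1+0+0+0+0+0+0+0+1+0+0+0+1+0+0+0+1+0+0+0+0 mod 2 = 1
  s[2] = (0001111000011110000111100001111)·(1111100011111001001010101010100) mod 2 = 0+0+0+1+1+0+0+0+0+0+0+1+1+0+0+0+0+0+0+0+1+0+1+0+0+0+0+0+1+0+0 mod 2 = 1
  s[3] = (0000000111111110000000011111111)·(1111100011111001001010101010100) mod 2 = 0+0+0+0+0+0+0+0+1+1+1+1+1+0+0+0+0+0+0+0+0+0+0+0+1+0+1+0+1+0+0 mod 2 = 0
  s[4] = (0000000000000001111111111111111)·(1111100011111001001010101010100) mod 2 = 0+0+0+0+0+0+0+0+0+0+0+0+0+0+0+1+0+0+1+0+1+0+1+0+1+0+1+0+1+0+0 mod 2 = 1
Syndrome = 01101
Column i of H is the binary representation of i, so the syndrome is the binary index of the flipped bit.
Read s = 01101 with s[0] as LSB: 0·2^0 + 1·2^1 + 1·2^2 + 0·2^3 + 1·2^4 = 22.
Error is at bit position 22.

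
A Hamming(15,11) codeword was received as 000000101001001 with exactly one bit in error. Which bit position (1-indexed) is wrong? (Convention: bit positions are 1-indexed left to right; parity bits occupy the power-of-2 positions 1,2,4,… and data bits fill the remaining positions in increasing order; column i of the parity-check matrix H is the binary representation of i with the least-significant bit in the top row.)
Syndrome s = H · r^T (mod 2), r = 000000101001001:
  s[0] = (101010101010101)·(000000101001001) mod 2 = 0+0+0+0+0+0+1+0+1+0+0+0+0+0+1 mod 2 = 1
  s[1] = (011001100110011)·(000000101001001) mod 2 = 0+0+0+0+0+0+1+0+0+0+0+0+0+0+1 mod 2 = 0
  s[2] = (000111100001111)·(000000101001001) mod 2 = 0+0+0+0+0+0+1+0+0+0+0+1+0+0+1 mod 2 = 1
  s[3] = (000000011111111)·(000000101001001) mod 2 = 0+0+0+0+0+0+0+0+1+0+0+1+0+0+1 mod 2 = 1
Syndrome = 1011
Column i of H is the binary representation of i, so the syndrome is the binary index of the flipped bit.
Read s = 1011 with s[0] as LSB: 1·2^0 + 0·2^1 + 1·2^2 + 1·2^3 = 13.
Error is at bit position 13.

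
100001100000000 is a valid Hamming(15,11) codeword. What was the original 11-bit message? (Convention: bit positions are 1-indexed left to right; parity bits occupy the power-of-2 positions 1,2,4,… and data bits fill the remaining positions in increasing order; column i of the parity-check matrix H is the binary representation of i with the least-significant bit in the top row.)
Parity bits occupy power-of-2 positions; data bits are at positions {3,5,6,7,9,10,11,12,13,14,15} (1-indexed).
Extract: c[3]=0 c[5]=0 c[6]=1 c[7]=1 c[9]=0 c[10]=0 c[11]=0 c[12]=0 c[13]=0 c[14]=0 c[15]=0
Data = 00110000000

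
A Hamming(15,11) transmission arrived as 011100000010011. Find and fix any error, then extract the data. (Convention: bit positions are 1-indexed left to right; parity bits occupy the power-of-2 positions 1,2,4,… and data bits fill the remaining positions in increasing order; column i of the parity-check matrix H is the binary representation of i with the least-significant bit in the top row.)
Syndrome s = H · r^T (mod 2), r = 011100000010011:
  s[0] = (101010101010101)·(011100000010011) mod 2 = 0+0+1+0+0+0+0+0+0+0+1+0+0+0+1 mod 2 = 1
  s[1] = (011001100110011)·(011100000010011) mod 2 = 0+1+1+0+0+0+0+0+0+0+1+0+0+1+1 mod 2 = 1
  s[2] = (000111100001111)·(011100000010011) mod 2 = 0+0+0+1+0+0+0+0+0+0+0+0+0+1+1 mod 2 = 1
  s[3] = (000000011111111)·(011100000010011) mod 2 = 0+0+0+0+0+0+0+0+0+0+1+0+0+1+1 mod 2 = 1
Syndrome = 1111
Column 15 of H equals this syndrome → error at bit 15 (1-indexed).
Flip bit 15: 011100000010011 → 011100000010010
Extract data bits at positions {3,5,6,7,9,10,11,12,13,14,15}: 10000010010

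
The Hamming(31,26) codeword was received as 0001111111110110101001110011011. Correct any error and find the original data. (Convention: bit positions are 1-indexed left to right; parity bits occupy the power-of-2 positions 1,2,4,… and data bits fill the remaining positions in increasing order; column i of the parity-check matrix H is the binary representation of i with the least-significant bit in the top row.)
Syndrome s = H · r^T (mod 2), r = 0001111111110110101001110011011:
  s[0] = (1010101010101010101010101010101)·(0001111111110110101001110011011) mod 2 = 0+0+0+0+1+0+1+0+1+0+1+0+0+0+1+0+1+0+1+0+0+0+1+0+0+0+1+0+0+0+1 mod 2 = 0
  s[1] = (0110011001100110011001100110011)·(0001111111110110101001110011011) mod 2 = 0+0+0+0+0+1+1+0+0+1+1+0+0+1+1+0+0+0+1+0+0+1+1+0+0+0+1+0+0+1+1 mod 2 = 0
  s[2] = (0001111000011110000111100001111)·(0001111111110110101001110011011) mod 2 = 0+0+0+1+1+1+1+0+0+0+0+1+0+1+1+0+0+0+0+0+0+1+1+0+0+0+0+1+0+1+1 mod 2 = 0
  s[3] = (0000000111111110000000011111111)·(0001111111110110101001110011011) mod 2 = 0+0+0+0+0+0+0+1+1+1+1+1+0+1+1+0+0+0+0+0+0+0+0+1+0+0+1+1+0+1+1 mod 2 = 0
  s[4] = (0000000000000001111111111111111)·(0001111111110110101001110011011) mod 2 = 0+0+0+0+0+0+0+0+0+0+0+0+0+0+0+0+1+0+1+0+0+1+1+1+0+0+1+1+0+1+1 mod 2 = 1
Syndrome = 00001
Column 16 of H equals this syndrome → error at bit 16 (1-indexed).
Flip bit 16: 0001111111110110101001110011011 → 0001111111110111101001110011011
Extract data bits at positions {3,5,6,7,9,10,11,12,13,14,15,17,18,19,20,21,22,23,24,25,26,27,28,29,30,31}: 01111111011101001110011011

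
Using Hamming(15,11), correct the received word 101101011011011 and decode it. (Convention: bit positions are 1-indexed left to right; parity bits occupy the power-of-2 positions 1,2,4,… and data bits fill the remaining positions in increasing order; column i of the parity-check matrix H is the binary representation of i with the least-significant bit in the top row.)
Syndrome s = H · r^T (mod 2), r = 101101011011011:
  s[0] = (101010101010101)·(101101011011011) mod 2 = 1+0+1+0+0+0+0+0+1+0+1+0+0+0+1 mod 2 = 1
  s[1] = (011001100110011)·(101101011011011) mod 2 = 0+0+1+0+0+1+0+0+0+0+1+0+0+1+1 mod 2 = 1
  s[2] = (000111100001111)·(101101011011011) mod 2 = 0+0+0+1+0+1+0+0+0+0+0+1+0+1+1 mod 2 = 1
  s[3] = (000000011111111)·(101101011011011) mod 2 = 0+0+0+0+0+0+0+1+1+0+1+1+0+1+1 mod 2 = 0
Syndrome = 1110
Column 7 of H equals this syndrome → error at bit 7 (1-indexed).
Flip bit 7: 101101011011011 → 101101111011011
Extract data bits at positions {3,5,6,7,9,10,11,12,13,14,15}: 10111011011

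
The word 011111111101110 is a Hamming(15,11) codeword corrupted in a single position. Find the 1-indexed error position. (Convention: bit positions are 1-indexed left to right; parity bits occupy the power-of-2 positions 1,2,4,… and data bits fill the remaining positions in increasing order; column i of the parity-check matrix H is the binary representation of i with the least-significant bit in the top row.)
Syndrome s = H · r^T (mod 2), r = 011111111101110:
  s[0] = (101010101010101)·(011111111101110) mod 2 = 0+0+1+0+1+0+1+0+1+0+0+0+1+0+0 mod 2 = 1
  s[1] = (011001100110011)·(011111111101110) mod 2 = 0+1+1+0+0+1+1+0+0+1+0+0+0+1+0 mod 2 = 0
  s[2] = (000111100001111)·(011111111101110) mod 2 = 0+0+0+1+1+1+1+0+0+0+0+1+1+1+0 mod 2 = 1
  s[3] = (000000011111111)·(011111111101110) mod 2 = 0+0+0+0+0+0+0+1+1+1+0+1+1+1+0 mod 2 = 0
Syndrome = 1010
Column i of H is the binary representation of i, so the syndrome is the binary index of the flipped bit.
Read s = 1010 with s[0] as LSB: 1·2^0 + 0·2^1 + 1·2^2 + 0·2^3 = 5.
Error is at bit position 5.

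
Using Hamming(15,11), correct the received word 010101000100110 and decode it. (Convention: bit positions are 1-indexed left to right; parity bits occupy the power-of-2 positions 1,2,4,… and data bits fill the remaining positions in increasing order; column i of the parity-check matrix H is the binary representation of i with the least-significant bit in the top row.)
Syndrome s = H · r^T (mod 2), r = 010101000100110:
  s[0] = (101010101010101)·(010101000100110) mod 2 = 0+0+0+0+0+0+0+0+0+0+0+0+1+0+0 mod 2 = 1
  s[1] = (011001100110011)·(010101000100110) mod 2 = 0+1+0+0+0+1+0+0+0+1+0+0+0+1+0 mod 2 = 0
  s[2] = (000111100001111)·(010101000100110) mod 2 = 0+0+0+1+0+1+0+0+0+0+0+0+1+1+0 mod 2 = 0
  s[3] = (000000011111111)·(010101000100110) mod 2 = 0+0+0+0+0+0+0+0+0+1+0+0+1+1+0 mod 2 = 1
Syndrome = 1001
Column 9 of H equals this syndrome → error at bit 9 (1-indexed).
Flip bit 9: 010101000100110 → 010101001100110
Extract data bits at positions {3,5,6,7,9,10,11,12,13,14,15}: 00101100110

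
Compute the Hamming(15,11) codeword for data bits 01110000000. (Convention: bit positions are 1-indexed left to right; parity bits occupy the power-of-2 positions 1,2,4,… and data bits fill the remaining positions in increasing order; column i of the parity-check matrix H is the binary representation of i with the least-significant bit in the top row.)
Codeword c = d · G (mod 2), d = 01110000000:
  c[0] = d·G[:,0] = (01110000000)·(11011010101) mod 2 = 0+1+0+1+0+0+0+0+0+0+0 mod 2 = 0
  c[1] = d·G[:,1] = (01110000000)·(10110110011) mod 2 = 0+0+1+1+0+0+0+0+0+0+0 mod 2 = 0
  c[2] = d·G[:,2] = (01110000000)·(10000000000) mod 2 = 0+0+0+0+0+0+0+0+0+0+0 mod 2 = 0
  c[3] = d·G[:,3] = (01110000000)·(01110001111) mod 2 = 0+1+1+1+0+0+0+0+0+0+0 mod 2 = 1
  c[4] = d·G[:,4] = (01110000000)·(01000000000) mod 2 = 0+1+0+0+0+0+0+0+0+0+0 mod 2 = 1
  c[5] = d·G[:,5] = (01110000000)·(00100000000) mod 2 = 0+0+1+0+0+0+0+0+0+0+0 mod 2 = 1
  c[6] = d·G[:,6] = (01110000000)·(00010000000) mod 2 = 0+0+0+1+0+0+0+0+0+0+0 mod 2 = 1
  c[7] = d·G[:,7] = (01110000000)·(00001111111) mod 2 = 0+0+0+0+0+0+0+0+0+0+0 mod 2 = 0
  c[8] = d·G[:,8] = (01110000000)·(00001000000) mod 2 = 0+0+0+0+0+0+0+0+0+0+0 mod 2 = 0
  c[9] = d·G[:,9] = (01110000000)·(00000100000) mod 2 = 0+0+0+0+0+0+0+0+0+0+0 mod 2 = 0
  c[10] = d·G[:,10] = (01110000000)·(00000010000) mod 2 = 0+0+0+0+0+0+0+0+0+0+0 mod 2 = 0
  c[11] = d·G[:,11] = (01110000000)·(00000001000) mod 2 = 0+0+0+0+0+0+0+0+0+0+0 mod 2 = 0
  c[12] = d·G[:,12] = (01110000000)·(00000000100) mod 2 = 0+0+0+0+0+0+0+0+0+0+0 mod 2 = 0
  c[13] = d·G[:,13] = (01110000000)·(00000000010) mod 2 = 0+0+0+0+0+0+0+0+0+0+0 mod 2 = 0
  c[14] = d·G[:,14] = (01110000000)·(00000000001) mod 2 = 0+0+0+0+0+0+0+0+0+0+0 mod 2 = 0
Codeword = 000111100000000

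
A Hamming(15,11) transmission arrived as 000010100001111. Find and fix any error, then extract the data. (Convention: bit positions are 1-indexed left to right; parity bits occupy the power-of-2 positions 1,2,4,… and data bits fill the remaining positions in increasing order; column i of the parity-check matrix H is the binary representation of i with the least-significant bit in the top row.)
Syndrome s = H · r^T (mod 2), r = 000010100001111:
  s[0] = (101010101010101)·(000010100001111) mod 2 = 0+0+0+0+1+0+1+0+0+0+0+0+1+0+1 mod 2 = 0
  s[1] = (011001100110011)·(000010100001111) mod 2 = 0+0+0+0+0+0+1+0+0+0+0+0+0+1+1 mod 2 = 1
  s[2] = (000111100001111)·(000010100001111) mod 2 = 0+0+0+0+1+0+1+0+0+0+0+1+1+1+1 mod 2 = 0
  s[3] = (000000011111111)·(000010100001111) mod 2 = 0+0+0+0+0+0+0+0+0+0+0+1+1+1+1 mod 2 = 0
Syndrome = 0100
Column 2 of H equals this syndrome → error at bit 2 (1-indexed).
Flip bit 2: 000010100001111 → 010010100001111
Extract data bits at positions {3,5,6,7,9,10,11,12,13,14,15}: 01010001111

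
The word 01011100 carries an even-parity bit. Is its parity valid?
Sum of all bits: 0+1+0+1+1+1+0+0 = 4; 4 mod 2 = 0. Result is 0 → valid parity.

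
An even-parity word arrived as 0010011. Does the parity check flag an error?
Sum of received bits: 0+0+1+0+0+1+1 = 3; 3 mod 2 = 1. Result is 1 ≠ 0 → error detected.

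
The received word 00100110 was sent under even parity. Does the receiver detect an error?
Sum of received bits: 0+0+1+0+0+1+1+0 = 3; 3 mod 2 = 1. Result is 1 ≠ 0 → error detected.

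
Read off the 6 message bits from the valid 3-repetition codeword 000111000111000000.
Split into 3-bit blocks: 000 111 000 111 000 000
Data = 010100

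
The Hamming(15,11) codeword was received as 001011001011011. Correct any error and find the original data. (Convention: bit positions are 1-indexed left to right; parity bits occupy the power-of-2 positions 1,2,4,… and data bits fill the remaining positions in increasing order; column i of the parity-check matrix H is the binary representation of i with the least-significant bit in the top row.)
Syndrome s = H · r^T (mod 2), r = 001011001011011:
  s[0] = (101010101010101)·(001011001011011) mod 2 = 0+0+1+0+1+0+0+0+1+0+1+0+0+0+1 mod 2 = 1
  s[1] = (011001100110011)·(001011001011011) mod 2 = 0+0+1+0+0+1+0+0+0+0+1+0+0+1+1 mod 2 = 1
  s[2] = (000111100001111)·(001011001011011) mod 2 = 0+0+0+0+1+1+0+0+0+0+0+1+0+1+1 mod 2 = 1
  s[3] = (000000011111111)·(001011001011011) mod 2 = 0+0+0+0+0+0+0+0+1+0+1+1+0+1+1 mod 2 = 1
Syndrome = 1111
Column 15 of H equals this syndrome → error at bit 15 (1-indexed).
Flip bit 15: 001011001011011 → 001011001011010
Extract data bits at positions {3,5,6,7,9,10,11,12,13,14,15}: 11101011010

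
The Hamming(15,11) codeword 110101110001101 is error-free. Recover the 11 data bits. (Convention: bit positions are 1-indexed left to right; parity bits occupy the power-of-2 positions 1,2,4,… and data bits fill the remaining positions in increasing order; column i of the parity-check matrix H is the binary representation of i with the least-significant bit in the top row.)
Parity bits occupy power-of-2 positions; data bits are at positions {3,5,6,7,9,10,11,12,13,14,15} (1-indexed).
Extract: c[3]=0 c[5]=0 c[6]=1 c[7]=1 c[9]=0 c[10]=0 c[11]=0 c[12]=1 c[13]=1 c[14]=0 c[15]=1
Data = 00110001101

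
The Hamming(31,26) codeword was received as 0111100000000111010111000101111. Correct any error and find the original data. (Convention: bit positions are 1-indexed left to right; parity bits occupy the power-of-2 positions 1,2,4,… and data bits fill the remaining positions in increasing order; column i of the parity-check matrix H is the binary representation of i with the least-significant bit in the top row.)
Syndrome s = H · r^T (mod 2), r = 0111100000000111010111000101111:
  s[0] = (1010101010101010101010101010101)·(0111100000000111010111000101111) mod 2 = 0+0+1+0+1+0+0+0+0+0+0+0+0+0+1+0+0+0+0+0+1+0+0+0+0+0+0+0+1+0+1 mod 2 = 0
  s[1] = (0110011001100110011001100110011)·(0111100000000111010111000101111) mod 2 = 0+1+1+0+0+0+0+0+0+0+0+0+0+1+1+0+0+1+0+0+0+1+0+0+0+1+0+0+0+1+1 mod 2 = 1
  s[2] = (0001111000011110000111100001111)·(0111100000000111010111000101111) mod 2 = 0+0+0+1+1+0+0+0+0+0+0+0+0+1+1+0+0+0+0+1+1+1+0+0+0+0+0+1+1+1+1 mod 2 = 1
  s[3] = (0000000111111110000000011111111)·(0111100000000111010111000101111) mod 2 = 0+0+0+0+0+0+0+0+0+0+0+0+0+1+1+0+0+0+0+0+0+0+0+0+0+1+0+1+1+1+1 mod 2 = 1
  s[4] = (0000000000000001111111111111111)·(0111100000000111010111000101111) mod 2 = 0+0+0+0+0+0+0+0+0+0+0+0+0+0+0+1+0+1+0+1+1+1+0+0+0+1+0+1+1+1+1 mod 2 = 0
Syndrome = 01110
Column 14 of H equals this syndrome → error at bit 14 (1-indexed).
Flip bit 14: 0111100000000111010111000101111 → 0111100000000011010111000101111
Extract data bits at positions {3,5,6,7,9,10,11,12,13,14,15,17,18,19,20,21,22,23,24,25,26,27,28,29,30,31}: 11000000001010111000101111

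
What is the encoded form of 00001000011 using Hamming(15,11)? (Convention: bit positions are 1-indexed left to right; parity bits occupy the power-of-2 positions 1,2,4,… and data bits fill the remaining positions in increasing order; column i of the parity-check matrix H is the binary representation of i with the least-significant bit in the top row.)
Codeword c = d · G (mod 2), d = 00001000011:
  c[0] = d·G[:,0] = (00001000011)·(11011010101) mod 2 = 0+0+0+0+1+0+0+0+0+0+1 mod 2 = 0
  c[1] = d·G[:,1] = (00001000011)·(10110110011) mod 2 = 0+0+0+0+0+0+0+0+0+1+1 mod 2 = 0
  c[2] = d·G[:,2] = (00001000011)·(10000000000) mod 2 = 0+0+0+0+0+0+0+0+0+0+0 mod 2 = 0
  c[3] = d·G[:,3] = (00001000011)·(01110001111) mod 2 = 0+0+0+0+0+0+0+0+0+1+1 mod 2 = 0
  c[4] = d·G[:,4] = (00001000011)·(01000000000) mod 2 = 0+0+0+0+0+0+0+0+0+0+0 mod 2 = 0
  c[5] = d·G[:,5] = (00001000011)·(00100000000) mod 2 = 0+0+0+0+0+0+0+0+0+0+0 mod 2 = 0
  c[6] = d·G[:,6] = (00001000011)·(00010000000) mod 2 = 0+0+0+0+0+0+0+0+0+0+0 mod 2 = 0
  c[7] = d·G[:,7] = (00001000011)·(00001111111) mod 2 = 0+0+0+0+1+0+0+0+0+1+1 mod 2 = 1
  c[8] = d·G[:,8] = (00001000011)·(00001000000) mod 2 = 0+0+0+0+1+0+0+0+0+0+0 mod 2 = 1
  c[9] = d·G[:,9] = (00001000011)·(00000100000) mod 2 = 0+0+0+0+0+0+0+0+0+0+0 mod 2 = 0
  c[10] = d·G[:,10] = (00001000011)·(00000010000) mod 2 = 0+0+0+0+0+0+0+0+0+0+0 mod 2 = 0
  c[11] = d·G[:,11] = (00001000011)·(00000001000) mod 2 = 0+0+0+0+0+0+0+0+0+0+0 mod 2 = 0
  c[12] = d·G[:,12] = (00001000011)·(00000000100) mod 2 = 0+0+0+0+0+0+0+0+0+0+0 mod 2 = 0
  c[13] = d·G[:,13] = (00001000011)·(00000000010) mod 2 = 0+0+0+0+0+0+0+0+0+1+0 mod 2 = 1
  c[14] = d·G[:,14] = (00001000011)·(00000000001) mod 2 = 0+0+0+0+0+0+0+0+0+0+1 mod 2 = 1
Codeword = 000000011000011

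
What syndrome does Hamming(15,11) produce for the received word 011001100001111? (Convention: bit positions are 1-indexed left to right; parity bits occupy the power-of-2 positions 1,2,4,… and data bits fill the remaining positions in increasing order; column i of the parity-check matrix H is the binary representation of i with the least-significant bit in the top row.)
Syndrome s = H · r^T (mod 2), r = 011001100001111:
  s[0] = (101010101010101)·(011001100001111) mod 2 = 0+0+1+0+0+0+1+0+0+0+0+0+1+0+1 mod 2 = 0
  s[1] = (011001100110011)·(011001100001111) mod 2 = 0+1+1+0+0+1+1+0+0+0+0+0+0+1+1 mod 2 = 0
  s[2] = (000111100001111)·(011001100001111) mod 2 = 0+0+0+0+0+1+1+0+0+0+0+1+1+1+1 mod 2 = 0
  s[3] = (000000011111111)·(011001100001111) mod 2 = 0+0+0+0+0+0+0+0+0+0+0+1+1+1+1 mod 2 = 0
Syndrome = 0000
s = 0: no error detected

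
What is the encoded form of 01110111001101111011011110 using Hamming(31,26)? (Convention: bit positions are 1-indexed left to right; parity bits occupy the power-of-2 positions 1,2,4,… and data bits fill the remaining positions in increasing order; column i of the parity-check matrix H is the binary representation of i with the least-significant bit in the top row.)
Codeword c = d · G (mod 2), d = 01110111001101111011011110:
  c[0] = d·G[:,0] = (01110111001101111011011110)·(11011010101101010101010101) mod 2 = 0+1+0+1+0+0+1+0+0+0+1+1+0+1+0+1+0+0+0+1+0+1+0+1+0+0 mod 2 = 0
  c[1] = d·G[:,1] = (01110111001101111011011110)·(10110110011011001100110011) mod 2 = 0+0+1+1+0+1+1+0+0+0+1+0+0+1+0+0+1+0+0+0+0+1+0+0+1+0 mod 2 = 1
  c[2] = d·G[:,2] = (01110111001101111011011110)·(10000000000000000000000000) mod 2 = 0+0+0+0+0+0+0+0+0+0+0+0+0+0+0+0+0+0+0+0+0+0+0+0+0+0 mod 2 = 0
  c[3] = d·G[:,3] = (01110111001101111011011110)·(01110001111000111100001111) mod 2 = 0+1+1+1+0+0+0+1+0+0+1+0+0+0+1+1+1+0+0+0+0+0+1+1+1+0 mod 2 = 1
  c[4] = d·G[:,4] = (01110111001101111011011110)·(01000000000000000000000000) mod 2 = 0+1+0+0+0+0+0+0+0+0+0+0+0+0+0+0+0+0+0+0+0+0+0+0+0+0 mod 2 = 1
  c[5] = d·G[:,5] = (01110111001101111011011110)·(00100000000000000000000000) mod 2 = 0+0+1+0+0+0+0+0+0+0+0+0+0+0+0+0+0+0+0+0+0+0+0+0+0+0 mod 2 = 1
  c[6] = d·G[:,6] = (01110111001101111011011110)·(00010000000000000000000000) mod 2 = 0+0+0+1+0+0+0+0+0+0+0+0+0+0+0+0+0+0+0+0+0+0+0+0+0+0 mod 2 = 1
  c[7] = d·G[:,7] = (01110111001101111011011110)·(00001111111000000011111111) mod 2 = 0+0+0+0+0+1+1+1+0+0+1+0+0+0+0+0+0+0+1+1+0+1+1+1+1+0 mod 2 = 0
  c[8] = d·G[:,8] = (01110111001101111011011110)·(00001000000000000000000000) mod 2 = 0+0+0+0+0+0+0+0+0+0+0+0+0+0+0+0+0+0+0+0+0+0+0+0+0+0 mod 2 = 0
  c[9] = d·G[:,9] = (01110111001101111011011110)·(00000100000000000000000000) mod 2 = 0+0+0+0+0+1+0+0+0+0+0+0+0+0+0+0+0+0+0+0+0+0+0+0+0+0 mod 2 = 1
  c[10] = d·G[:,10] = (01110111001101111011011110)·(00000010000000000000000000) mod 2 = 0+0+0+0+0+0+1+0+0+0+0+0+0+0+0+0+0+0+0+0+0+0+0+0+0+0 mod 2 = 1
  c[11] = d·G[:,11] = (01110111001101111011011110)·(00000001000000000000000000) mod 2 = 0+0+0+0+0+0+0+1+0+0+0+0+0+0+0+0+0+0+0+0+0+0+0+0+0+0 mod 2 = 1
  c[12] = d·G[:,12] = (01110111001101111011011110)·(00000000100000000000000000) mod 2 = 0+0+0+0+0+0+0+0+0+0+0+0+0+0+0+0+0+0+0+0+0+0+0+0+0+0 mod 2 = 0
  c[13] = d·G[:,13] = (01110111001101111011011110)·(00000000010000000000000000) mod 2 = 0+0+0+0+0+0+0+0+0+0+0+0+0+0+0+0+0+0+0+0+0+0+0+0+0+0 mod 2 = 0
  c[14] = d·G[:,14] = (01110111001101111011011110)·(00000000001000000000000000) mod 2 = 0+0+0+0+0+0+0+0+0+0+1+0+0+0+0+0+0+0+0+0+0+0+0+0+0+0 mod 2 = 1
  c[15] = d·G[:,15] = (01110111001101111011011110)·(00000000000111111111111111) mod 2 = 0+0+0+0+0+0+0+0+0+0+0+1+0+1+1+1+1+0+1+1+0+1+1+1+1+0 mod 2 = 1
  c[16] = d·G[:,16] = (01110111001101111011011110)·(00000000000100000000000000) mod 2 = 0+0+0+0+0+0+0+0+0+0+0+1+0+0+0+0+0+0+0+0+0+0+0+0+0+0 mod 2 = 1
  c[17] = d·G[:,17] = (01110111001101111011011110)·(00000000000010000000000000) mod 2 = 0+0+0+0+0+0+0+0+0+0+0+0+0+0+0+0+0+0+0+0+0+0+0+0+0+0 mod 2 = 0
  c[18] = d·G[:,18] = (01110111001101111011011110)·(00000000000001000000000000) mod 2 = 0+0+0+0+0+0+0+0+0+0+0+0+0+1+0+0+0+0+0+0+0+0+0+0+0+0 mod 2 = 1
  c[19] = d·G[:,19] = (01110111001101111011011110)·(00000000000000100000000000) mod 2 = 0+0+0+0+0+0+0+0+0+0+0+0+0+0+1+0+0+0+0+0+0+0+0+0+0+0 mod 2 = 1
  c[20] = d·G[:,20] = (01110111001101111011011110)·(00000000000000010000000000) mod 2 = 0+0+0+0+0+0+0+0+0+0+0+0+0+0+0+1+0+0+0+0+0+0+0+0+0+0 mod 2 = 1
  c[21] = d·G[:,21] = (01110111001101111011011110)·(00000000000000001000000000) mod 2 = 0+0+0+0+0+0+0+0+0+0+0+0+0+0+0+0+1+0+0+0+0+0+0+0+0+0 mod 2 = 1
  c[22] = d·G[:,22] = (01110111001101111011011110)·(00000000000000000100000000) mod 2 = 0+0+0+0+0+0+0+0+0+0+0+0+0+0+0+0+0+0+0+0+0+0+0+0+0+0 mod 2 = 0
  c[23] = d·G[:,23] = (01110111001101111011011110)·(00000000000000000010000000) mod 2 = 0+0+0+0+0+0+0+0+0+0+0+0+0+0+0+0+0+0+1+0+0+0+0+0+0+0 mod 2 = 1
  c[24] = d·G[:,24] = (01110111001101111011011110)·(00000000000000000001000000) mod 2 = 0+0+0+0+0+0+0+0+0+0+0+0+0+0+0+0+0+0+0+1+0+0+0+0+0+0 mod 2 = 1
  c[25] = d·G[:,25] = (01110111001101111011011110)·(00000000000000000000100000) mod 2 = 0+0+0+0+0+0+0+0+0+0+0+0+0+0+0+0+0+0+0+0+0+0+0+0+0+0 mod 2 = 0
  c[26] = d·G[:,26] = (01110111001101111011011110)·(00000000000000000000010000) mod 2 = 0+0+0+0+0+0+0+0+0+0+0+0+0+0+0+0+0+0+0+0+0+1+0+0+0+0 mod 2 = 1
  c[27] = d·G[:,27] = (01110111001101111011011110)·(00000000000000000000001000) mod 2 = 0+0+0+0+0+0+0+0+0+0+0+0+0+0+0+0+0+0+0+0+0+0+1+0+0+0 mod 2 = 1
  c[28] = d·G[:,28] = (01110111001101111011011110)·(00000000000000000000000100) mod 2 = 0+0+0+0+0+0+0+0+0+0+0+0+0+0+0+0+0+0+0+0+0+0+0+1+0+0 mod 2 = 1
  c[29] = d·G[:,29] = (01110111001101111011011110)·(00000000000000000000000010) mod 2 = 0+0+0+0+0+0+0+0+0+0+0+0+0+0+0+0+0+0+0+0+0+0+0+0+1+0 mod 2 = 1
  c[30] = d·G[:,30] = (01110111001101111011011110)·(00000000000000000000000001) mod 2 = 0+0+0+0+0+0+0+0+0+0+0+0+0+0+0+0+0+0+0+0+0+0+0+0+0+0 mod 2 = 0
Codeword = 0101111001110011101111011011110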